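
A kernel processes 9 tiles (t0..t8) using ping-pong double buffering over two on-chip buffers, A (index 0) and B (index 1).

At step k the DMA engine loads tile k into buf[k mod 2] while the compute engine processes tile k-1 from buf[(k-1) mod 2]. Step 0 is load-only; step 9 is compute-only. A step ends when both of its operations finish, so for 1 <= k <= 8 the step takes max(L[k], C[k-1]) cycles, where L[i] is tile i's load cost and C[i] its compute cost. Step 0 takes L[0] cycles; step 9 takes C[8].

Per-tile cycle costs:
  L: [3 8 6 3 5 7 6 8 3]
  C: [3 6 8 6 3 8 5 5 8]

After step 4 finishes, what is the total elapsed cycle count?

step 0: L[0]=3 → dur=3, Σ=3 | A=load:t0 B=idle [load-only]
step 1: L[1]=8 C[0]=3 → dur=8, Σ=11 | A=compute:t0 B=load:t1 [load-bound]
step 2: L[2]=6 C[1]=6 → dur=6, Σ=17 | A=load:t2 B=compute:t1 [tied]
step 3: L[3]=3 C[2]=8 → dur=8, Σ=25 | A=compute:t2 B=load:t3 [compute-bound]
step 4: L[4]=5 C[3]=6 → dur=6, Σ=31 | A=load:t4 B=compute:t3 [compute-bound]
step 5: L[5]=7 C[4]=3 → dur=7, Σ=38 | A=compute:t4 B=load:t5 [load-bound]
step 6: L[6]=6 C[5]=8 → dur=8, Σ=46 | A=load:t6 B=compute:t5 [compute-bound]
step 7: L[7]=8 C[6]=5 → dur=8, Σ=54 | A=compute:t6 B=load:t7 [load-bound]
step 8: L[8]=3 C[7]=5 → dur=5, Σ=59 | A=load:t8 B=compute:t7 [compute-bound]
step 9: C[8]=8 → dur=8, Σ=67 | A=compute:t8 B=idle [compute-only]

end_cycle[4] = 31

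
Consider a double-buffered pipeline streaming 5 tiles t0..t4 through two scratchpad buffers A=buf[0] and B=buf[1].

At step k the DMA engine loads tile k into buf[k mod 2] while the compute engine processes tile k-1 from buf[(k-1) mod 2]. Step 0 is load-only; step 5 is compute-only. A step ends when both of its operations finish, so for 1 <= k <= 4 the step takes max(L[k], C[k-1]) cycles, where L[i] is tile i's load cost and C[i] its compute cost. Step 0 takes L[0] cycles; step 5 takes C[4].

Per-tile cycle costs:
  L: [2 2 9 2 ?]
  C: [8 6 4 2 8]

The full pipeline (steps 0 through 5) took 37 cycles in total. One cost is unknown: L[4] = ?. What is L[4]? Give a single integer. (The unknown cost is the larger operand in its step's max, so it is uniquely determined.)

L[4] = 6

step 0 → dur = L[0]=2 = 2
step 1 → dur = max(L[1]=2, C[0]=8) = 8
step 2 → dur = max(L[2]=9, C[1]=6) = 9
step 3 → dur = max(L[3]=2, C[2]=4) = 4
step 4 → dur = max(L[4]=?, C[3]=2) = L[4]  (unknown; binding)
step 5 → dur = C[4]=8 = 8
sum of known step durations = 31
dur[4] = total - known = 37 - 31 = 6
L[4] is the binding max in step 4, so L[4] = dur[4] = 6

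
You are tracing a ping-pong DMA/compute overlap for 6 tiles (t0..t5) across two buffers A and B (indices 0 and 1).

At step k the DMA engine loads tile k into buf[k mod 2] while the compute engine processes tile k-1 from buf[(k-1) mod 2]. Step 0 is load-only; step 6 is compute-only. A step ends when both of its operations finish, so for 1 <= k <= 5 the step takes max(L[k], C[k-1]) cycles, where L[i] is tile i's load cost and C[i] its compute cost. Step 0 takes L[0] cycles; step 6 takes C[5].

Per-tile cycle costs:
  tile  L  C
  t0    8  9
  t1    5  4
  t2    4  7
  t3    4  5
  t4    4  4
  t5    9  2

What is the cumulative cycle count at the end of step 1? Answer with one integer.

end_cycle[1] = 17

step 0: L[0]=8 → dur=8, Σ=8 | A=load:t0 B=idle [load-only]
step 1: L[1]=5 C[0]=9 → dur=9, Σ=17 | A=compute:t0 B=load:t1 [compute-bound]
step 2: L[2]=4 C[1]=4 → dur=4, Σ=21 | A=load:t2 B=compute:t1 [tied]
step 3: L[3]=4 C[2]=7 → dur=7, Σ=28 | A=compute:t2 B=load:t3 [compute-bound]
step 4: L[4]=4 C[3]=5 → dur=5, Σ=33 | A=load:t4 B=compute:t3 [compute-bound]
step 5: L[5]=9 C[4]=4 → dur=9, Σ=42 | A=compute:t4 B=load:t5 [load-bound]
step 6: C[5]=2 → dur=2, Σ=44 | A=idle B=compute:t5 [compute-only]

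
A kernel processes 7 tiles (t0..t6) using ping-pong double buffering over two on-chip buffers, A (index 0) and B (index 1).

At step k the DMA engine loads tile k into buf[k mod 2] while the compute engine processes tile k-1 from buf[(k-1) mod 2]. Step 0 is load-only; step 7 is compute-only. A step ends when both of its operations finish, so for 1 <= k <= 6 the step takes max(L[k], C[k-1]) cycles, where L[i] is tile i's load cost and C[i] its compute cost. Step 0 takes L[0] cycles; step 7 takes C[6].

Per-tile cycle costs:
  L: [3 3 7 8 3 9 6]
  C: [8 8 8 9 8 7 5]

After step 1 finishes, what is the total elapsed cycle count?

step 0: L[0]=3 → dur=3, Σ=3 | A=load:t0 B=idle [load-only]
step 1: L[1]=3 C[0]=8 → dur=8, Σ=11 | A=compute:t0 B=load:t1 [compute-bound]
step 2: L[2]=7 C[1]=8 → dur=8, Σ=19 | A=load:t2 B=compute:t1 [compute-bound]
step 3: L[3]=8 C[2]=8 → dur=8, Σ=27 | A=compute:t2 B=load:t3 [tied]
step 4: L[4]=3 C[3]=9 → dur=9, Σ=36 | A=load:t4 B=compute:t3 [compute-bound]
step 5: L[5]=9 C[4]=8 → dur=9, Σ=45 | A=compute:t4 B=load:t5 [load-bound]
step 6: L[6]=6 C[5]=7 → dur=7, Σ=52 | A=load:t6 B=compute:t5 [compute-bound]
step 7: C[6]=5 → dur=5, Σ=57 | A=compute:t6 B=idle [compute-only]

end_cycle[1] = 11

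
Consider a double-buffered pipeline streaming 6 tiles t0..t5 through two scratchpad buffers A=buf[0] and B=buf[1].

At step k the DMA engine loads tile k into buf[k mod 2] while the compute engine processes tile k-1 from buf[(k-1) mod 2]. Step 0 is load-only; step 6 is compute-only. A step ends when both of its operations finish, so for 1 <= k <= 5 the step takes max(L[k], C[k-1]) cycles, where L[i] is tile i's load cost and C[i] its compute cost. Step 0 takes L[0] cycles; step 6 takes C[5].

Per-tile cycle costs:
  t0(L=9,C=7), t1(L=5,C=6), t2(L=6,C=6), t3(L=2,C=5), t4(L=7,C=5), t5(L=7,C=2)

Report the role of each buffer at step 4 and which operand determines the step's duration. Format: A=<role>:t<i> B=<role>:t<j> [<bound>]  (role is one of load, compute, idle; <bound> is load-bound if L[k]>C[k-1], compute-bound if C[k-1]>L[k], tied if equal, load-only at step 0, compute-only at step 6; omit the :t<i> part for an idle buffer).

step 4: A=load:t4 B=compute:t3 [load-bound]

k=0 load=t0/9c comp=- wait=9 total=9
k=1 load=t1/5c comp=t0/7c wait=7 total=16
k=2 load=t2/6c comp=t1/6c wait=6 total=22
k=3 load=t3/2c comp=t2/6c wait=6 total=28
k=4 load=t4/7c comp=t3/5c wait=7 total=35
k=5 load=t5/7c comp=t4/5c wait=7 total=42
k=6 load=- comp=t5/2c wait=2 total=44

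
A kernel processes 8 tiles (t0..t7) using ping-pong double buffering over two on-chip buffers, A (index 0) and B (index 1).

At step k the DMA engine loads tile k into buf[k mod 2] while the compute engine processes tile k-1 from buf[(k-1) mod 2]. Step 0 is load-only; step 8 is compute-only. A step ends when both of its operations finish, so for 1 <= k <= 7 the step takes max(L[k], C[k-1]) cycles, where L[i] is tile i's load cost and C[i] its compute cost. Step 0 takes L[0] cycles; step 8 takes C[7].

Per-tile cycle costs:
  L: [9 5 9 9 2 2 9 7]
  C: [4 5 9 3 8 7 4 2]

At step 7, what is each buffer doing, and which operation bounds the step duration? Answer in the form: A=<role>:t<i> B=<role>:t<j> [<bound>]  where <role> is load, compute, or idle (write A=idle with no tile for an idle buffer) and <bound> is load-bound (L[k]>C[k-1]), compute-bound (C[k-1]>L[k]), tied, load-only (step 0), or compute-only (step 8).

  0. 9=9c; end=9; A:t0 B:-
  1. max(5,4)=5c; end=14; A:t0 B:t1
  2. max(9,5)=9c; end=23; A:t2 B:t1
  3. max(9,9)=9c; end=32; A:t2 B:t3
  4. max(2,3)=3c; end=35; A:t4 B:t3
  5. max(2,8)=8c; end=43; A:t4 B:t5
  6. max(9,7)=9c; end=52; A:t6 B:t5
  7. max(7,4)=7c; end=59; A:t6 B:t7
  8. 2=2c; end=61; A:t6 B:t7

step 7: A=compute:t6 B=load:t7 [load-bound]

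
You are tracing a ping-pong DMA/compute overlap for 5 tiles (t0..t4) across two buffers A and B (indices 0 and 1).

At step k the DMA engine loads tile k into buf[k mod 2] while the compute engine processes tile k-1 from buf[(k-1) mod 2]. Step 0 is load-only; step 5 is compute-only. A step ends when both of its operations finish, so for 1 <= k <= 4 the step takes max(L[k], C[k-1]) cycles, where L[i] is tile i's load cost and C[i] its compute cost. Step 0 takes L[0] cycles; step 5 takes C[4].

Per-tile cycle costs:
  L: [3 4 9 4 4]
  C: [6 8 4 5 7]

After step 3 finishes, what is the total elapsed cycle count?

  0. 3=3c; end=3; A:t0 B:-
  1. max(4,6)=6c; end=9; A:t0 B:t1
  2. max(9,8)=9c; end=18; A:t2 B:t1
  3. max(4,4)=4c; end=22; A:t2 B:t3
  4. max(4,5)=5c; end=27; A:t4 B:t3
  5. 7=7c; end=34; A:t4 B:t3

end_cycle[3] = 22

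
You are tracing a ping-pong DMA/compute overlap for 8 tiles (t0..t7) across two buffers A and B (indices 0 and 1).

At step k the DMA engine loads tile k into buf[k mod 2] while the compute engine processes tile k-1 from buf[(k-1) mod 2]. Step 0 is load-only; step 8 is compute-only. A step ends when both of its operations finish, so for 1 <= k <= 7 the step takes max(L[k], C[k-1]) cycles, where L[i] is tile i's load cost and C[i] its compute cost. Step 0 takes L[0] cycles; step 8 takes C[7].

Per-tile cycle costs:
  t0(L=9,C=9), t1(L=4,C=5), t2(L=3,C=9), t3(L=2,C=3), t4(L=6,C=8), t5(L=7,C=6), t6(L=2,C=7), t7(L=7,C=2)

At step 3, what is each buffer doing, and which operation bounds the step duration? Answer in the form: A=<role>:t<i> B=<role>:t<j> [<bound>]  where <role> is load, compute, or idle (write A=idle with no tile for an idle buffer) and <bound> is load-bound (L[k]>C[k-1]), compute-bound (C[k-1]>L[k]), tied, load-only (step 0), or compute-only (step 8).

  0. 9=9c; end=9; A:t0 B:-
  1. max(4,9)=9c; end=18; A:t0 B:t1
  2. max(3,5)=5c; end=23; A:t2 B:t1
  3. max(2,9)=9c; end=32; A:t2 B:t3
  4. max(6,3)=6c; end=38; A:t4 B:t3
  5. max(7,8)=8c; end=46; A:t4 B:t5
  6. max(2,6)=6c; end=52; A:t6 B:t5
  7. max(7,7)=7c; end=59; A:t6 B:t7
  8. 2=2c; end=61; A:t6 B:t7

step 3: A=compute:t2 B=load:t3 [compute-bound]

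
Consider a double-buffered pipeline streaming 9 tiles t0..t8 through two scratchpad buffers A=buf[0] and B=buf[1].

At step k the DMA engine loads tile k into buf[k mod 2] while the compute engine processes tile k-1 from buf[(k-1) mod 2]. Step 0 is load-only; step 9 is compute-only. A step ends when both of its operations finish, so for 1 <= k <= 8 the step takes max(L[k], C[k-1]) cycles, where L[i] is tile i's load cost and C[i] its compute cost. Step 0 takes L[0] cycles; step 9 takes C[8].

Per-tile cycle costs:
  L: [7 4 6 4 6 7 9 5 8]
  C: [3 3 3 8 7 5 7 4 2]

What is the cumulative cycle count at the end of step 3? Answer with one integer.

step 0: L[0]=7 → dur=7, Σ=7 | A=load:t0 B=idle [load-only]
step 1: L[1]=4 C[0]=3 → dur=4, Σ=11 | A=compute:t0 B=load:t1 [load-bound]
step 2: L[2]=6 C[1]=3 → dur=6, Σ=17 | A=load:t2 B=compute:t1 [load-bound]
step 3: L[3]=4 C[2]=3 → dur=4, Σ=21 | A=compute:t2 B=load:t3 [load-bound]
step 4: L[4]=6 C[3]=8 → dur=8, Σ=29 | A=load:t4 B=compute:t3 [compute-bound]
step 5: L[5]=7 C[4]=7 → dur=7, Σ=36 | A=compute:t4 B=load:t5 [tied]
step 6: L[6]=9 C[5]=5 → dur=9, Σ=45 | A=load:t6 B=compute:t5 [load-bound]
step 7: L[7]=5 C[6]=7 → dur=7, Σ=52 | A=compute:t6 B=load:t7 [compute-bound]
step 8: L[8]=8 C[7]=4 → dur=8, Σ=60 | A=load:t8 B=compute:t7 [load-bound]
step 9: C[8]=2 → dur=2, Σ=62 | A=compute:t8 B=idle [compute-only]

end_cycle[3] = 21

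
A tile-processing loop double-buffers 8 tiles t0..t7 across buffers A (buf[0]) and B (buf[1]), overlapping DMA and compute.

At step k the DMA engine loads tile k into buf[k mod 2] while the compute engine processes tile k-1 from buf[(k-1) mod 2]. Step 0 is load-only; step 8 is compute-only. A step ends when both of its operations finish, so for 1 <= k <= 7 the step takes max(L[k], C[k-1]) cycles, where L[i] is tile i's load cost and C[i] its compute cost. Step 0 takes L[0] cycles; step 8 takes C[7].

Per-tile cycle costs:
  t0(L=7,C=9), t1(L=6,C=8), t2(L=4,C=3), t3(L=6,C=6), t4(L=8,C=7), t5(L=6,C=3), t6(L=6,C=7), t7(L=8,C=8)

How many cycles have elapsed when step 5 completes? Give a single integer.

k=0 load=t0/7c comp=- wait=7 total=7
k=1 load=t1/6c comp=t0/9c wait=9 total=16
k=2 load=t2/4c comp=t1/8c wait=8 total=24
k=3 load=t3/6c comp=t2/3c wait=6 total=30
k=4 load=t4/8c comp=t3/6c wait=8 total=38
k=5 load=t5/6c comp=t4/7c wait=7 total=45
k=6 load=t6/6c comp=t5/3c wait=6 total=51
k=7 load=t7/8c comp=t6/7c wait=8 total=59
k=8 load=- comp=t7/8c wait=8 total=67

end_cycle[5] = 45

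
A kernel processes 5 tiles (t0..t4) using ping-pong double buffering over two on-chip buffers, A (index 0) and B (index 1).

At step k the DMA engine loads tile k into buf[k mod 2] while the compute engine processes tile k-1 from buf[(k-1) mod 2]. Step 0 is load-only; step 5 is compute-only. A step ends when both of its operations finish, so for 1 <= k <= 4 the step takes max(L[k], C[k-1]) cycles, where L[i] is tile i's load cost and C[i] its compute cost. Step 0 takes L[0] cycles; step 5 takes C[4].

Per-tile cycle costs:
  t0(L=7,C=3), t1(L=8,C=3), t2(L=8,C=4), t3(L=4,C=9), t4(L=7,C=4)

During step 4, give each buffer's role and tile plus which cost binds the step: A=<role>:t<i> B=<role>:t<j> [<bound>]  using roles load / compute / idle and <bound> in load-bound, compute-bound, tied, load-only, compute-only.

step 4: A=load:t4 B=compute:t3 [compute-bound]

k=0 load=t0/7c comp=- wait=7 total=7
k=1 load=t1/8c comp=t0/3c wait=8 total=15
k=2 load=t2/8c comp=t1/3c wait=8 total=23
k=3 load=t3/4c comp=t2/4c wait=4 total=27
k=4 load=t4/7c comp=t3/9c wait=9 total=36
k=5 load=- comp=t4/4c wait=4 total=40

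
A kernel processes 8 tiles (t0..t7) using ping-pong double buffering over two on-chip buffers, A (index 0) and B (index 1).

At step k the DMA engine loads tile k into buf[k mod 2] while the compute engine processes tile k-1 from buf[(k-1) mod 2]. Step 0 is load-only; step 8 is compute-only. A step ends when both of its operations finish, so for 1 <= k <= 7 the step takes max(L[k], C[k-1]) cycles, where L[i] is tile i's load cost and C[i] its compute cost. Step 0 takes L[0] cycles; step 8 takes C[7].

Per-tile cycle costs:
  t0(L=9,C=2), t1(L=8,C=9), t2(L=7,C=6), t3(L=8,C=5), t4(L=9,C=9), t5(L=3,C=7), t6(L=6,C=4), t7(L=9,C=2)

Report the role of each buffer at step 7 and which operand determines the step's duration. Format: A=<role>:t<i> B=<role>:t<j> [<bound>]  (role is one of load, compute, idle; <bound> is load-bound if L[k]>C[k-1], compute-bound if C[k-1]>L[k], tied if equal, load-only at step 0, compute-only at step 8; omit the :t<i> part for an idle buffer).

step 7: A=compute:t6 B=load:t7 [load-bound]

step 0: L[0]=9 → dur=9, Σ=9 | A=load:t0 B=idle [load-only]
step 1: L[1]=8 C[0]=2 → dur=8, Σ=17 | A=compute:t0 B=load:t1 [load-bound]
step 2: L[2]=7 C[1]=9 → dur=9, Σ=26 | A=load:t2 B=compute:t1 [compute-bound]
step 3: L[3]=8 C[2]=6 → dur=8, Σ=34 | A=compute:t2 B=load:t3 [load-bound]
step 4: L[4]=9 C[3]=5 → dur=9, Σ=43 | A=load:t4 B=compute:t3 [load-bound]
step 5: L[5]=3 C[4]=9 → dur=9, Σ=52 | A=compute:t4 B=load:t5 [compute-bound]
step 6: L[6]=6 C[5]=7 → dur=7, Σ=59 | A=load:t6 B=compute:t5 [compute-bound]
step 7: L[7]=9 C[6]=4 → dur=9, Σ=68 | A=compute:t6 B=load:t7 [load-bound]
step 8: C[7]=2 → dur=2, Σ=70 | A=idle B=compute:t7 [compute-only]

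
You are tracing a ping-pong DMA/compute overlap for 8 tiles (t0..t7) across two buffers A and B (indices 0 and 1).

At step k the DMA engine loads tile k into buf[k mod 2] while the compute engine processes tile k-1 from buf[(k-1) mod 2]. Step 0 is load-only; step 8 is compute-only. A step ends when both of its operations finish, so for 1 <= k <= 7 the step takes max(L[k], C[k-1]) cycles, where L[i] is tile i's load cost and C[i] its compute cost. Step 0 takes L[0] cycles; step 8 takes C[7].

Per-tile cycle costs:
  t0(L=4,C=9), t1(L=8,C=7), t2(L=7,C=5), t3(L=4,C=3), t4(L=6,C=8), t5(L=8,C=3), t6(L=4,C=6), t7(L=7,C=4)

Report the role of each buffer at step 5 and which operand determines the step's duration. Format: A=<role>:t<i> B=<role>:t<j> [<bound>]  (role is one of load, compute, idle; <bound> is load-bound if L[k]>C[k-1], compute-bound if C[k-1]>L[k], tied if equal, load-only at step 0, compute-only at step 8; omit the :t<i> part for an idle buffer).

  0. 4=4c; end=4; A:t0 B:-
  1. max(8,9)=9c; end=13; A:t0 B:t1
  2. max(7,7)=7c; end=20; A:t2 B:t1
  3. max(4,5)=5c; end=25; A:t2 B:t3
  4. max(6,3)=6c; end=31; A:t4 B:t3
  5. max(8,8)=8c; end=39; A:t4 B:t5
  6. max(4,3)=4c; end=43; A:t6 B:t5
  7. max(7,6)=7c; end=50; A:t6 B:t7
  8. 4=4c; end=54; A:t6 B:t7

step 5: A=compute:t4 B=load:t5 [tied]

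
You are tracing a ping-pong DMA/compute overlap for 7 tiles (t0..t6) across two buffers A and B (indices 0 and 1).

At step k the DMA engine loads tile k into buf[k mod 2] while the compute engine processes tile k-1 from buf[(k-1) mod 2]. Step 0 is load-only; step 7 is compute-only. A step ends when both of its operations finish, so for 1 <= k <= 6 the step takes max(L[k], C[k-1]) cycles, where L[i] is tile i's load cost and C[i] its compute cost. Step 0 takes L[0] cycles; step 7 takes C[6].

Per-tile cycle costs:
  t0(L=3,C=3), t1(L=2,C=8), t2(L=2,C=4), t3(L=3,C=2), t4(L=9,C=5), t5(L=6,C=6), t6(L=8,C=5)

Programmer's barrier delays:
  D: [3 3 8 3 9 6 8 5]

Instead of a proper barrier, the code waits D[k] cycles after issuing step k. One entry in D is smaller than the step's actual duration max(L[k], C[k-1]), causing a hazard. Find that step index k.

hazard at step 3

step 0: need L[0]=3 = 3; D[0]=3 ok
step 1: need max(L[1]=2,C[0]=3) = 3; D[1]=3 ok
step 2: need max(L[2]=2,C[1]=8) = 8; D[2]=8 ok
step 3: need max(L[3]=3,C[2]=4) = 4; D[3]=3 SHORT
step 4: need max(L[4]=9,C[3]=2) = 9; D[4]=9 ok
step 5: need max(L[5]=6,C[4]=5) = 6; D[5]=6 ok
step 6: need max(L[6]=8,C[5]=6) = 8; D[6]=8 ok
step 7: need C[6]=5 = 5; D[7]=5 ok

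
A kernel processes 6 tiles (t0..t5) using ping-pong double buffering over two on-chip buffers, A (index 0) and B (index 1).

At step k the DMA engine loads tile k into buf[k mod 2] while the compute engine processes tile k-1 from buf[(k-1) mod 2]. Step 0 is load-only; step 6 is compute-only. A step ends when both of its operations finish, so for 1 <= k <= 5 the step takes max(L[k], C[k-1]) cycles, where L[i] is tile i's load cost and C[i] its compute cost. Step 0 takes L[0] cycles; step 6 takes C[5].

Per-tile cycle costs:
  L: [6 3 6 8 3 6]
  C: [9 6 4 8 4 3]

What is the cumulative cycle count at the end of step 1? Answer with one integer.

  0. 6=6c; end=6; A:t0 B:-
  1. max(3,9)=9c; end=15; A:t0 B:t1
  2. max(6,6)=6c; end=21; A:t2 B:t1
  3. max(8,4)=8c; end=29; A:t2 B:t3
  4. max(3,8)=8c; end=37; A:t4 B:t3
  5. max(6,4)=6c; end=43; A:t4 B:t5
  6. 3=3c; end=46; A:t4 B:t5

end_cycle[1] = 15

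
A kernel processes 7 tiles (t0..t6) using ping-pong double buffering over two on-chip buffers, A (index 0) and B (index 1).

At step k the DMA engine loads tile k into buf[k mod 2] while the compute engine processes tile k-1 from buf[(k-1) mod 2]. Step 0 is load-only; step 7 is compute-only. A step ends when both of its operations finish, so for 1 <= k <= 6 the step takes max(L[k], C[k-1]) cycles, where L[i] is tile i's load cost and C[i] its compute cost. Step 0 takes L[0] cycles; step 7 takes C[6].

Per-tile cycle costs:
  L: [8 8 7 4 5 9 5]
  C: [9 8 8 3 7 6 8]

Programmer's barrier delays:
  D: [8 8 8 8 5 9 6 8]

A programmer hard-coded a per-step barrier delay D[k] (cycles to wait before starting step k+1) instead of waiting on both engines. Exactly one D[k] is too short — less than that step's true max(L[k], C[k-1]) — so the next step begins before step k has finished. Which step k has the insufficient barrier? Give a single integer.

hazard at step 1

k=0 barrier L[0]=8→8c, D[0]=8 ok
k=1 barrier max(L[1]=8,C[0]=9)→9c, D[1]=8 SHORT
k=2 barrier max(L[2]=7,C[1]=8)→8c, D[2]=8 ok
k=3 barrier max(L[3]=4,C[2]=8)→8c, D[3]=8 ok
k=4 barrier max(L[4]=5,C[3]=3)→5c, D[4]=5 ok
k=5 barrier max(L[5]=9,C[4]=7)→9c, D[5]=9 ok
k=6 barrier max(L[6]=5,C[5]=6)→6c, D[6]=6 ok
k=7 barrier C[6]=8→8c, D[7]=8 ok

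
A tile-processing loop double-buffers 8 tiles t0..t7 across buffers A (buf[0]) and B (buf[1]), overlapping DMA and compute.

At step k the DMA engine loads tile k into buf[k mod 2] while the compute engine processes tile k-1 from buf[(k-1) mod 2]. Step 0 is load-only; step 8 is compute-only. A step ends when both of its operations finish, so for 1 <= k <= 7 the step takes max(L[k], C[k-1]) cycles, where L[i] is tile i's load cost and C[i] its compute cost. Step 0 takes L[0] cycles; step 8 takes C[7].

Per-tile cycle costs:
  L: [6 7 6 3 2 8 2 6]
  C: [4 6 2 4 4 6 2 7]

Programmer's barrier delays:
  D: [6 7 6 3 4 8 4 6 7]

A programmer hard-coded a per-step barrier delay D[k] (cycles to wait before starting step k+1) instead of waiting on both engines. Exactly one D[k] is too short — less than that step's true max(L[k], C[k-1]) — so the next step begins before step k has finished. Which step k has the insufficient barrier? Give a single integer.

hazard at step 6

k=0 barrier L[0]=6→6c, D[0]=6 ok
k=1 barrier max(L[1]=7,C[0]=4)→7c, D[1]=7 ok
k=2 barrier max(L[2]=6,C[1]=6)→6c, D[2]=6 ok
k=3 barrier max(L[3]=3,C[2]=2)→3c, D[3]=3 ok
k=4 barrier max(L[4]=2,C[3]=4)→4c, D[4]=4 ok
k=5 barrier max(L[5]=8,C[4]=4)→8c, D[5]=8 ok
k=6 barrier max(L[6]=2,C[5]=6)→6c, D[6]=4 SHORT
k=7 barrier max(L[7]=6,C[6]=2)→6c, D[7]=6 ok
k=8 barrier C[7]=7→7c, D[8]=7 ok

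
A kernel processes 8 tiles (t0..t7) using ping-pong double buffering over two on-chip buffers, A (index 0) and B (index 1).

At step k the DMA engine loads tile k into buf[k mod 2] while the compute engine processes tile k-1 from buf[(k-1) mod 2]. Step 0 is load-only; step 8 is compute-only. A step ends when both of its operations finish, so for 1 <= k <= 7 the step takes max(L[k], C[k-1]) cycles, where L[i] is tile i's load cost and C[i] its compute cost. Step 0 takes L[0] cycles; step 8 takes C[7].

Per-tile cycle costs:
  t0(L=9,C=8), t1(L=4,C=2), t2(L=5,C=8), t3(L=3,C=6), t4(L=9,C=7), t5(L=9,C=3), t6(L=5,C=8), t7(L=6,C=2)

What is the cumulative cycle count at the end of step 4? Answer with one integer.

end_cycle[4] = 39

step 0: L[0]=9 → dur=9, Σ=9 | A=load:t0 B=idle [load-only]
step 1: L[1]=4 C[0]=8 → dur=8, Σ=17 | A=compute:t0 B=load:t1 [compute-bound]
step 2: L[2]=5 C[1]=2 → dur=5, Σ=22 | A=load:t2 B=compute:t1 [load-bound]
step 3: L[3]=3 C[2]=8 → dur=8, Σ=30 | A=compute:t2 B=load:t3 [compute-bound]
step 4: L[4]=9 C[3]=6 → dur=9, Σ=39 | A=load:t4 B=compute:t3 [load-bound]
step 5: L[5]=9 C[4]=7 → dur=9, Σ=48 | A=compute:t4 B=load:t5 [load-bound]
step 6: L[6]=5 C[5]=3 → dur=5, Σ=53 | A=load:t6 B=compute:t5 [load-bound]
step 7: L[7]=6 C[6]=8 → dur=8, Σ=61 | A=compute:t6 B=load:t7 [compute-bound]
step 8: C[7]=2 → dur=2, Σ=63 | A=idle B=compute:t7 [compute-only]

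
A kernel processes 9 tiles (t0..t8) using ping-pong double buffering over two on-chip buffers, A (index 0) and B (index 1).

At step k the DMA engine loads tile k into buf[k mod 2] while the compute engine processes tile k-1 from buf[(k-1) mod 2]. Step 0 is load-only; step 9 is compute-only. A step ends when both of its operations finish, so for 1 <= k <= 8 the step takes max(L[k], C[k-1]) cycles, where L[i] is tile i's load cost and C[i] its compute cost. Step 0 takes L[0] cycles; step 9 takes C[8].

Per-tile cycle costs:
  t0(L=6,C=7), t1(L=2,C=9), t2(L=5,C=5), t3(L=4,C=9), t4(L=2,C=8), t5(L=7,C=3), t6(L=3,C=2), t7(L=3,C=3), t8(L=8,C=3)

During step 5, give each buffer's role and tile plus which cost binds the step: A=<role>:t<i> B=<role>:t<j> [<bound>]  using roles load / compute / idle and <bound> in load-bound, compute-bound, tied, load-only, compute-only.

step 5: A=compute:t4 B=load:t5 [compute-bound]

  0. 6=6c; end=6; A:t0 B:-
  1. max(2,7)=7c; end=13; A:t0 B:t1
  2. max(5,9)=9c; end=22; A:t2 B:t1
  3. max(4,5)=5c; end=27; A:t2 B:t3
  4. max(2,9)=9c; end=36; A:t4 B:t3
  5. max(7,8)=8c; end=44; A:t4 B:t5
  6. max(3,3)=3c; end=47; A:t6 B:t5
  7. max(3,2)=3c; end=50; A:t6 B:t7
  8. max(8,3)=8c; end=58; A:t8 B:t7
  9. 3=3c; end=61; A:t8 B:t7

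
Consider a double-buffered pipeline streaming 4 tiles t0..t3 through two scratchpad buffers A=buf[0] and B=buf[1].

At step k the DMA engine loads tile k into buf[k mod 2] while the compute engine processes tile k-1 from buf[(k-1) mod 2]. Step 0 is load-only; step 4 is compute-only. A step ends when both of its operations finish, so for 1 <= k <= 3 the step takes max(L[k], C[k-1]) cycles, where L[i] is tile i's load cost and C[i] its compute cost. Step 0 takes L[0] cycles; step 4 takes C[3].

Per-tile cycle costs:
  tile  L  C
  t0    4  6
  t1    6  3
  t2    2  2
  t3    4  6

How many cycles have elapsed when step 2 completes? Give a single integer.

end_cycle[2] = 13

step 0: L[0]=4 → dur=4, Σ=4 | A=load:t0 B=idle [load-only]
step 1: L[1]=6 C[0]=6 → dur=6, Σ=10 | A=compute:t0 B=load:t1 [tied]
step 2: L[2]=2 C[1]=3 → dur=3, Σ=13 | A=load:t2 B=compute:t1 [compute-bound]
step 3: L[3]=4 C[2]=2 → dur=4, Σ=17 | A=compute:t2 B=load:t3 [load-bound]
step 4: C[3]=6 → dur=6, Σ=23 | A=idle B=compute:t3 [compute-only]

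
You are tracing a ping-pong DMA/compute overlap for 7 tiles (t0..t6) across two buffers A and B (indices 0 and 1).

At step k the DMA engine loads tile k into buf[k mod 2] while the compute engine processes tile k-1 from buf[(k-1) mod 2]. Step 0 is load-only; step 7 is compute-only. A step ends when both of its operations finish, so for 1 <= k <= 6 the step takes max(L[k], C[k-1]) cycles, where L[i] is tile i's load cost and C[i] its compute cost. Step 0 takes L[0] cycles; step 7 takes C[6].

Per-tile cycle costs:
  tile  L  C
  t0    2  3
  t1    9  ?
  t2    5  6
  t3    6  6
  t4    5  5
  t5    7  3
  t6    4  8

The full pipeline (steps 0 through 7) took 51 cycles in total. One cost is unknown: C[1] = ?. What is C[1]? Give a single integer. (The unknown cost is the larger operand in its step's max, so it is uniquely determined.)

C[1] = 9

step 0 | dur = L[0]=2 = 2
step 1 | dur = max(L[1]=9, C[0]=3) = 9
step 2 | dur = max(L[2]=5, C[1]=?) = C[1]  (unknown; binding)
step 3 | dur = max(L[3]=6, C[2]=6) = 6
step 4 | dur = max(L[4]=5, C[3]=6) = 6
step 5 | dur = max(L[5]=7, C[4]=5) = 7
step 6 | dur = max(L[6]=4, C[5]=3) = 4
step 7 | dur = C[6]=8 = 8
sum of known step durations = 42
dur[2] = total - known = 51 - 42 = 9
C[1] is the binding max in step 2, so C[1] = dur[2] = 9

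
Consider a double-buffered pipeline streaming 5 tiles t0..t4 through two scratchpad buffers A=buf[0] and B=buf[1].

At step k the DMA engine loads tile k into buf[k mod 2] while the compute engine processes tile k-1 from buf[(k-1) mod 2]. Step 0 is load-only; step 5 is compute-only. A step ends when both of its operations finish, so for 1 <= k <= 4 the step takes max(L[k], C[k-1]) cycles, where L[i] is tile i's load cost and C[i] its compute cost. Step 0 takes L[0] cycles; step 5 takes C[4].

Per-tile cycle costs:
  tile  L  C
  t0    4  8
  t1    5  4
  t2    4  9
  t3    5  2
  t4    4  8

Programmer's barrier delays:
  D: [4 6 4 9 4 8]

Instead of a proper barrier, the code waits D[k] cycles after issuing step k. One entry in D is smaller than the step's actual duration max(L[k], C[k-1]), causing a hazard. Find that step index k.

hazard at step 1

step 0: need L[0]=4 = 4; D[0]=4 ok
step 1: need max(L[1]=5,C[0]=8) = 8; D[1]=6 SHORT
step 2: need max(L[2]=4,C[1]=4) = 4; D[2]=4 ok
step 3: need max(L[3]=5,C[2]=9) = 9; D[3]=9 ok
step 4: need max(L[4]=4,C[3]=2) = 4; D[4]=4 ok
step 5: need C[4]=8 = 8; D[5]=8 ok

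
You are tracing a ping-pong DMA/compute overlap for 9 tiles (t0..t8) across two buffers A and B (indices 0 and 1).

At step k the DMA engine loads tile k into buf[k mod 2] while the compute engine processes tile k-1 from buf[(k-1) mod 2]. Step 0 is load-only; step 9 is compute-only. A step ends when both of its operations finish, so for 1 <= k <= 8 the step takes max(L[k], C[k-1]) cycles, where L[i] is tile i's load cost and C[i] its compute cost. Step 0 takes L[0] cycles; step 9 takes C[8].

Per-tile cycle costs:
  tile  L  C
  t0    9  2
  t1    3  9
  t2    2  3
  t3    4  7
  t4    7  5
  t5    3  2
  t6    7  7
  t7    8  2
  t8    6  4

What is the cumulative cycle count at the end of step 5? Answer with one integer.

end_cycle[5] = 37

[0] DMA t0→A (9c) ∥ CU idle ⇒ 9c, clock 9
[1] DMA t1→B (3c) ∥ CU A:t0 (2c) ⇒ 3c, clock 12
[2] DMA t2→A (2c) ∥ CU B:t1 (9c) ⇒ 9c, clock 21
[3] DMA t3→B (4c) ∥ CU A:t2 (3c) ⇒ 4c, clock 25
[4] DMA t4→A (7c) ∥ CU B:t3 (7c) ⇒ 7c, clock 32
[5] DMA t5→B (3c) ∥ CU A:t4 (5c) ⇒ 5c, clock 37
[6] DMA t6→A (7c) ∥ CU B:t5 (2c) ⇒ 7c, clock 44
[7] DMA t7→B (8c) ∥ CU A:t6 (7c) ⇒ 8c, clock 52
[8] DMA t8→A (6c) ∥ CU B:t7 (2c) ⇒ 6c, clock 58
[9] DMA idle ∥ CU A:t8 (4c) ⇒ 4c, clock 62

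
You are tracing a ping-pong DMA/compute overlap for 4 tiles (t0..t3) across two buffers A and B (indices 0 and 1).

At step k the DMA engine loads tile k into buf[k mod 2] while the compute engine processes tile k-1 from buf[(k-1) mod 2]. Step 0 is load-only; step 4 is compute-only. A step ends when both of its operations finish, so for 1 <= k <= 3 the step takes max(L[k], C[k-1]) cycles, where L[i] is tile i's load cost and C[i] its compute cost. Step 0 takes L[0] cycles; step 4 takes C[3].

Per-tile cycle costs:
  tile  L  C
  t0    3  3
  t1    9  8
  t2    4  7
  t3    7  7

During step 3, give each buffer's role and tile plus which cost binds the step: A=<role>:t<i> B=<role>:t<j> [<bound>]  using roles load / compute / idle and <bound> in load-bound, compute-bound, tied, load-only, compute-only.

  0. 3=3c; end=3; A:t0 B:-
  1. max(9,3)=9c; end=12; A:t0 B:t1
  2. max(4,8)=8c; end=20; A:t2 B:t1
  3. max(7,7)=7c; end=27; A:t2 B:t3
  4. 7=7c; end=34; A:t2 B:t3

step 3: A=compute:t2 B=load:t3 [tied]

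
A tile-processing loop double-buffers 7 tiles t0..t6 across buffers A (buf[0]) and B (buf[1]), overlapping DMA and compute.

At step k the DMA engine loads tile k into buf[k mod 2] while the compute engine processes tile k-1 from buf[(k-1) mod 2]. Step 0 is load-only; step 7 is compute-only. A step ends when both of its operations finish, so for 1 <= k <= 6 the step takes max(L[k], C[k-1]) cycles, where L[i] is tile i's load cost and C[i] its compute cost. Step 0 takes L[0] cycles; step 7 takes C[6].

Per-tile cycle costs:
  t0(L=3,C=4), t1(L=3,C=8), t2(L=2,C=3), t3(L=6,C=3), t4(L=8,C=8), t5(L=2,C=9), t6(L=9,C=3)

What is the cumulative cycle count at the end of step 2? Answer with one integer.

end_cycle[2] = 15

step 0: L[0]=3 → dur=3, Σ=3 | A=load:t0 B=idle [load-only]
step 1: L[1]=3 C[0]=4 → dur=4, Σ=7 | A=compute:t0 B=load:t1 [compute-bound]
step 2: L[2]=2 C[1]=8 → dur=8, Σ=15 | A=load:t2 B=compute:t1 [compute-bound]
step 3: L[3]=6 C[2]=3 → dur=6, Σ=21 | A=compute:t2 B=load:t3 [load-bound]
step 4: L[4]=8 C[3]=3 → dur=8, Σ=29 | A=load:t4 B=compute:t3 [load-bound]
step 5: L[5]=2 C[4]=8 → dur=8, Σ=37 | A=compute:t4 B=load:t5 [compute-bound]
step 6: L[6]=9 C[5]=9 → dur=9, Σ=46 | A=load:t6 B=compute:t5 [tied]
step 7: C[6]=3 → dur=3, Σ=49 | A=compute:t6 B=idle [compute-only]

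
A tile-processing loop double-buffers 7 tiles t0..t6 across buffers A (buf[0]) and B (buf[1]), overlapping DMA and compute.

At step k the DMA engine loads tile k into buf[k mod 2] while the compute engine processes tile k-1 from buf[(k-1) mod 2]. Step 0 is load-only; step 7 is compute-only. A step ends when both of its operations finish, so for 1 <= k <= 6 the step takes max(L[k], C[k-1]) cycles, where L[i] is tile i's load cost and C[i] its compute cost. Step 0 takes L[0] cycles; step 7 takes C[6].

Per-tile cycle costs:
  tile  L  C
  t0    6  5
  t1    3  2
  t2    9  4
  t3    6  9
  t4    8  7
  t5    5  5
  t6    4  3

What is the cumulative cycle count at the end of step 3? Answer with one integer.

end_cycle[3] = 26

step 0: L[0]=6 → dur=6, Σ=6 | A=load:t0 B=idle [load-only]
step 1: L[1]=3 C[0]=5 → dur=5, Σ=11 | A=compute:t0 B=load:t1 [compute-bound]
step 2: L[2]=9 C[1]=2 → dur=9, Σ=20 | A=load:t2 B=compute:t1 [load-bound]
step 3: L[3]=6 C[2]=4 → dur=6, Σ=26 | A=compute:t2 B=load:t3 [load-bound]
step 4: L[4]=8 C[3]=9 → dur=9, Σ=35 | A=load:t4 B=compute:t3 [compute-bound]
step 5: L[5]=5 C[4]=7 → dur=7, Σ=42 | A=compute:t4 B=load:t5 [compute-bound]
step 6: L[6]=4 C[5]=5 → dur=5, Σ=47 | A=load:t6 B=compute:t5 [compute-bound]
step 7: C[6]=3 → dur=3, Σ=50 | A=compute:t6 B=idle [compute-only]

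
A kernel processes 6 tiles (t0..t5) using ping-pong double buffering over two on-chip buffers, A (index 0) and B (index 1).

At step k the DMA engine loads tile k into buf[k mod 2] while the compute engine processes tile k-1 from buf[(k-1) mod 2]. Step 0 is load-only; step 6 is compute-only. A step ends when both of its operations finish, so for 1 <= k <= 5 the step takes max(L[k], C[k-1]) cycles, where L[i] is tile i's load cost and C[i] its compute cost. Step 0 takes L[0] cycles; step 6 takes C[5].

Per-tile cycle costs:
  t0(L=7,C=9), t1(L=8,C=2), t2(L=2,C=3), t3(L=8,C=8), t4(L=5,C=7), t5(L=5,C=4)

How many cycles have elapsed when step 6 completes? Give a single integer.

step 0: L[0]=7 → dur=7, Σ=7 | A=load:t0 B=idle [load-only]
step 1: L[1]=8 C[0]=9 → dur=9, Σ=16 | A=compute:t0 B=load:t1 [compute-bound]
step 2: L[2]=2 C[1]=2 → dur=2, Σ=18 | A=load:t2 B=compute:t1 [tied]
step 3: L[3]=8 C[2]=3 → dur=8, Σ=26 | A=compute:t2 B=load:t3 [load-bound]
step 4: L[4]=5 C[3]=8 → dur=8, Σ=34 | A=load:t4 B=compute:t3 [compute-bound]
step 5: L[5]=5 C[4]=7 → dur=7, Σ=41 | A=compute:t4 B=load:t5 [compute-bound]
step 6: C[5]=4 → dur=4, Σ=45 | A=idle B=compute:t5 [compute-only]

end_cycle[6] = 45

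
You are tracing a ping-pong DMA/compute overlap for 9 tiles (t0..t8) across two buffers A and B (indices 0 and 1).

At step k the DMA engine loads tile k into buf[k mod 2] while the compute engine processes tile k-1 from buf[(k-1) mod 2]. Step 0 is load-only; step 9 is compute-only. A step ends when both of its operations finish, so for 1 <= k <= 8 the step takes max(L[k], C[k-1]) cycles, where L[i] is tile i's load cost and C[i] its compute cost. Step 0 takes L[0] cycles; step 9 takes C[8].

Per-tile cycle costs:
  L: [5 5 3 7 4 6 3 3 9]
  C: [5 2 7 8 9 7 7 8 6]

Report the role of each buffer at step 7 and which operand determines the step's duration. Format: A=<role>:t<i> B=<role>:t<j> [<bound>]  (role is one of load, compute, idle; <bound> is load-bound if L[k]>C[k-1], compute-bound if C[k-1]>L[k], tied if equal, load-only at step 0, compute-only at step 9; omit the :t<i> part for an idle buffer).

step 7: A=compute:t6 B=load:t7 [compute-bound]

  0. 5=5c; end=5; A:t0 B:-
  1. max(5,5)=5c; end=10; A:t0 B:t1
  2. max(3,2)=3c; end=13; A:t2 B:t1
  3. max(7,7)=7c; end=20; A:t2 B:t3
  4. max(4,8)=8c; end=28; A:t4 B:t3
  5. max(6,9)=9c; end=37; A:t4 B:t5
  6. max(3,7)=7c; end=44; A:t6 B:t5
  7. max(3,7)=7c; end=51; A:t6 B:t7
  8. max(9,8)=9c; end=60; A:t8 B:t7
  9. 6=6c; end=66; A:t8 B:t7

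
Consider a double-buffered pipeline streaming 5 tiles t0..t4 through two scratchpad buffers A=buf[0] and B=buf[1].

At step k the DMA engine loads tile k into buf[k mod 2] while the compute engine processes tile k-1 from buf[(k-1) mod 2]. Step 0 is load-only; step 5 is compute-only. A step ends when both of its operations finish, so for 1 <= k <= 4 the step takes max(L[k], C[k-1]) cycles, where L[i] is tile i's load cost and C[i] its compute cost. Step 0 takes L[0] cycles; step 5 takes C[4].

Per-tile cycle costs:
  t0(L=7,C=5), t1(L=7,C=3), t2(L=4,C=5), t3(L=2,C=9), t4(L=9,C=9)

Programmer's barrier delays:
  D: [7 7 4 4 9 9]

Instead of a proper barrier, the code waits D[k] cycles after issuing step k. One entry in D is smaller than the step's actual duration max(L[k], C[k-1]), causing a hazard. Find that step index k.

hazard at step 3

[0] required=L[0]=7=7 vs D=7 ok
[1] required=max(L[1]=7,C[0]=5)=7 vs D=7 ok
[2] required=max(L[2]=4,C[1]=3)=4 vs D=4 ok
[3] required=max(L[3]=2,C[2]=5)=5 vs D=4 SHORT
[4] required=max(L[4]=9,C[3]=9)=9 vs D=9 ok
[5] required=C[4]=9=9 vs D=9 ok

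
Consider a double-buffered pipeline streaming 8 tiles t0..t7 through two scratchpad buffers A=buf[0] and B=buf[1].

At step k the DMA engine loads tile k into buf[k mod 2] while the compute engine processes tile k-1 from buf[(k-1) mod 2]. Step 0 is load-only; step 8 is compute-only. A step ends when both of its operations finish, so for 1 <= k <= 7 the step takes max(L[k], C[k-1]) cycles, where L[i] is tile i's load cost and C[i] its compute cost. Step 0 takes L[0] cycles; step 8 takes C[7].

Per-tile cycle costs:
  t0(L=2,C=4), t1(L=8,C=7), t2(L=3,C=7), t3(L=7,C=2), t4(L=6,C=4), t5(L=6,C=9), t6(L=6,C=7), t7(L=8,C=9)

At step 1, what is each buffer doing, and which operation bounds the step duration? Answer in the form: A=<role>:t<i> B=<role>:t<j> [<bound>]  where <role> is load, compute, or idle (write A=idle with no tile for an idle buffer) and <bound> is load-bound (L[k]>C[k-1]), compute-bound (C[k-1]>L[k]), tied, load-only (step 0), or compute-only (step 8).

[0] DMA t0→A (2c) ∥ CU idle ⇒ 2c, clock 2
[1] DMA t1→B (8c) ∥ CU A:t0 (4c) ⇒ 8c, clock 10
[2] DMA t2→A (3c) ∥ CU B:t1 (7c) ⇒ 7c, clock 17
[3] DMA t3→B (7c) ∥ CU A:t2 (7c) ⇒ 7c, clock 24
[4] DMA t4→A (6c) ∥ CU B:t3 (2c) ⇒ 6c, clock 30
[5] DMA t5→B (6c) ∥ CU A:t4 (4c) ⇒ 6c, clock 36
[6] DMA t6→A (6c) ∥ CU B:t5 (9c) ⇒ 9c, clock 45
[7] DMA t7→B (8c) ∥ CU A:t6 (7c) ⇒ 8c, clock 53
[8] DMA idle ∥ CU B:t7 (9c) ⇒ 9c, clock 62

step 1: A=compute:t0 B=load:t1 [load-bound]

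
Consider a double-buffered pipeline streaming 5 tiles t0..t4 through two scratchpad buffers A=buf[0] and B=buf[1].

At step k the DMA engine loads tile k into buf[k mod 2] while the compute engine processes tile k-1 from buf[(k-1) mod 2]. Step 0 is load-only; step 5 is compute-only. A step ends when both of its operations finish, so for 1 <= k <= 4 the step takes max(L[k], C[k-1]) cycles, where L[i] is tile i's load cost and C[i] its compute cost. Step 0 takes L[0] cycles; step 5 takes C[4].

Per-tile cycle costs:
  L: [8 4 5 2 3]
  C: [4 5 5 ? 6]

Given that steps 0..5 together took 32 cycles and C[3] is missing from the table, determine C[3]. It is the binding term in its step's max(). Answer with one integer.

C[3] = 4

step 0 = dur = L[0]=8 = 8
step 1 = dur = max(L[1]=4, C[0]=4) = 4
step 2 = dur = max(L[2]=5, C[1]=5) = 5
step 3 = dur = max(L[3]=2, C[2]=5) = 5
step 4 = dur = max(L[4]=3, C[3]=?) = C[3]  (unknown; binding)
step 5 = dur = C[4]=6 = 6
sum of known step durations = 28
dur[4] = total - known = 32 - 28 = 4
C[3] is the binding max in step 4, so C[3] = dur[4] = 4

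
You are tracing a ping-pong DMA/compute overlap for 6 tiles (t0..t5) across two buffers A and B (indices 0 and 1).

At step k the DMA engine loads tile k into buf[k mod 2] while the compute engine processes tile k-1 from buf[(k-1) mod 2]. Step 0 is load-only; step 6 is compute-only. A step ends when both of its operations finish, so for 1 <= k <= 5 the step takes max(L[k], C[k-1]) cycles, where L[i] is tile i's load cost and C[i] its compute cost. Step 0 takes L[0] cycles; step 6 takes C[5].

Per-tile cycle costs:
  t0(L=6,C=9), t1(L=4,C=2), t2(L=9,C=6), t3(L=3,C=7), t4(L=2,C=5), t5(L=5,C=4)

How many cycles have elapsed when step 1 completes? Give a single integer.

  0. 6=6c; end=6; A:t0 B:-
  1. max(4,9)=9c; end=15; A:t0 B:t1
  2. max(9,2)=9c; end=24; A:t2 B:t1
  3. max(3,6)=6c; end=30; A:t2 B:t3
  4. max(2,7)=7c; end=37; A:t4 B:t3
  5. max(5,5)=5c; end=42; A:t4 B:t5
  6. 4=4c; end=46; A:t4 B:t5

end_cycle[1] = 15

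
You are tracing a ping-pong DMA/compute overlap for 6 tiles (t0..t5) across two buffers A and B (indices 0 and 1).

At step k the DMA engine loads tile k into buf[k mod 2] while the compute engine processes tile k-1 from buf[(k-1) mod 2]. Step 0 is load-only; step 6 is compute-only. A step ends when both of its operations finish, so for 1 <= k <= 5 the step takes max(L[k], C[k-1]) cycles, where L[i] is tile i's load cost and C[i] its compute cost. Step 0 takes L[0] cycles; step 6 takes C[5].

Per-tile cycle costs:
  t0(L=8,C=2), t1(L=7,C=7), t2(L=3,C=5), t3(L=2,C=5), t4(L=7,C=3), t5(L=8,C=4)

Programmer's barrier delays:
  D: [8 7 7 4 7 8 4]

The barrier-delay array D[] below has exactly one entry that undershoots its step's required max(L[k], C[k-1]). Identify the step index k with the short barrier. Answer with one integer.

[0] required=L[0]=8=8 vs D=8 ok
[1] required=max(L[1]=7,C[0]=2)=7 vs D=7 ok
[2] required=max(L[2]=3,C[1]=7)=7 vs D=7 ok
[3] required=max(L[3]=2,C[2]=5)=5 vs D=4 SHORT
[4] required=max(L[4]=7,C[3]=5)=7 vs D=7 ok
[5] required=max(L[5]=8,C[4]=3)=8 vs D=8 ok
[6] required=C[5]=4=4 vs D=4 ok

hazard at step 3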